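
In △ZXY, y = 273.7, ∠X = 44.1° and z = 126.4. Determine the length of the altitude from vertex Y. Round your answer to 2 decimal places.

87.96

By the law of cosines, x² = y² + z² − 2·y·z·cos X = 41201, so x ≈ 202.98.
Area = ½·y·z·sin X ≈ 12038.
The altitude from Y has length 2·area/y ≈ 87.963.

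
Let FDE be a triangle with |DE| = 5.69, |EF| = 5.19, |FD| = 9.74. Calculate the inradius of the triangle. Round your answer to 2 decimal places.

1.14

Semiperimeter s = (5.69 + 5.19 + 9.74)/2 = 10.31.
Heron's formula: area = √(10.31·4.62·5.12·0.57) ≈ 11.79.
Inradius = area/s = 11.79/10.31 ≈ 1.1436.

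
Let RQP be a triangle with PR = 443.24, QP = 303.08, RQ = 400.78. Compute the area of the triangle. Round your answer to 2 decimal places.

Semiperimeter s = (303.08 + 443.24 + 400.78)/2 = 573.55.
Heron's formula: area = √(573.55·270.47·130.31·172.77) ≈ 59097.

area ≈ 59097.38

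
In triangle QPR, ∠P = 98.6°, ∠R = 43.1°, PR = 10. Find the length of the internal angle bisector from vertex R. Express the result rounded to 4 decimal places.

11.4345

The third angle is ∠Q = 180° − ∠P − ∠R = 38.30°.
Law of sines: RQ = PR·sin P/sin Q ≈ 15.953.
Law of sines: QP = PR·sin R/sin Q ≈ 11.024.
The bisector from R has length 2·PR·RQ·cos(∠R/2)/(PR+RQ) ≈ 11.434.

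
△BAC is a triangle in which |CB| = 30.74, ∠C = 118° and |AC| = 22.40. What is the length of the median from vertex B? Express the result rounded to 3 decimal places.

37.332

By the law of cosines, |BA|² = |AC|² + |CB|² − 2·|AC|·|CB|·cos C = 2093.2, so |BA| ≈ 45.752.
Median from B: ½√(2·|CB|² + 2·|BA|² − |AC|²) ≈ 37.332.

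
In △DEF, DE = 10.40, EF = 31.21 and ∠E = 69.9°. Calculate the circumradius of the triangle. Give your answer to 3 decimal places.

15.606

By the law of cosines, FD² = DE² + EF² − 2·DE·EF·cos E = 859.13, so FD ≈ 29.311.
Area = ½·DE·EF·sin E ≈ 152.41.
Circumradius = FD/(2 sin E) ≈ 15.606.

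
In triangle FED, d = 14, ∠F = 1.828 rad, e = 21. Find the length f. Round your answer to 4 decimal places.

28.0459

By the law of cosines, f² = e² + d² − 2·e·d·cos F = 786.57, so f ≈ 28.046.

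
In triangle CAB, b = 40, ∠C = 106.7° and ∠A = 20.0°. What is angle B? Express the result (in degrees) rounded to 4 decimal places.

The third angle is ∠B = 180° − ∠C − ∠A = 53.30°.

∠B ≈ 53.3000°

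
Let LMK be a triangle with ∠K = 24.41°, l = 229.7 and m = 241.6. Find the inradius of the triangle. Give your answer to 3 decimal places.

40.122

By the law of cosines, k² = l² + m² − 2·l·m·cos K = 10063, so k ≈ 100.31.
Area = ½·l·m·sin K ≈ 11467.
Semiperimeter s = (229.7+241.6+100.31)/2 = 285.81.
Inradius = area/s = 11467/285.81 ≈ 40.122.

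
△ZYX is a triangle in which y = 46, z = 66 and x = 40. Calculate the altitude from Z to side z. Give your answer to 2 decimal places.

Semiperimeter s = (66 + 46 + 40)/2 = 76.
Heron's formula: area = √(76·10·30·36) ≈ 905.98.
The altitude from Z has length 2·area/z ≈ 27.454.

h_Z ≈ 27.45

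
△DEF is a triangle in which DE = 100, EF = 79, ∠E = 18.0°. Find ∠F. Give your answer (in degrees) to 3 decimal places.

By the law of cosines, FD² = DE² + EF² − 2·DE·EF·cos E = 1214.3, so FD ≈ 34.847.
Law of cosines again: cos F = (EF² + FD² − DE²)/(2·EF·FD) ≈ -0.46218, so ∠F ≈ 117.53°.

∠F ≈ 117.528°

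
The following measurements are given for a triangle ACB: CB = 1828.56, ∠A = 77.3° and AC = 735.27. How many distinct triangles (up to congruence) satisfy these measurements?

AC·sin A = 735.27·sin(77.3°) ≈ 717.3.
Since CB ≥ AC, exactly one triangle exists.

1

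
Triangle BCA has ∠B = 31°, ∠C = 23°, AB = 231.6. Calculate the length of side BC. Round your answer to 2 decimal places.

479.53

The third angle is ∠A = 180° − ∠B − ∠C = 126.00°.
Law of sines: BC = AB·sin A/sin C ≈ 479.53.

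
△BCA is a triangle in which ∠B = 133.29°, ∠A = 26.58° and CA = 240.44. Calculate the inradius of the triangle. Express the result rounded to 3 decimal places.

24.367

The third angle is ∠C = 180° − ∠A − ∠B = 20.13°.
Law of sines: AB = CA·sin C/sin B ≈ 113.68.
Law of sines: BC = CA·sin A/sin B ≈ 147.8.
Area = ½·CA·AB·sin A ≈ 6115.2.
Semiperimeter s = (240.44+113.68+147.8)/2 = 250.96.
Inradius = area/s = 6115.2/250.96 ≈ 24.367.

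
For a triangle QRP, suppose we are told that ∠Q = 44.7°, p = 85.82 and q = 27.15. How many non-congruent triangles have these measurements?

p·sin Q = 85.82·sin(44.7°) ≈ 60.37.
Since q = 27.15 < 60.37 = p sin Q, no triangle exists.

0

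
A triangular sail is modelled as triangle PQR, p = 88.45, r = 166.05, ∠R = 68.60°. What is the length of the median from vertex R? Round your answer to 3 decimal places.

m_R ≈ 112.197

Law of sines: sin P = p·sin R/r ≈ 0.49595.
Since r ≥ p, only the acute value applies: ∠P ≈ 29.73°.
Then ∠Q = 180° − ∠R − ∠P ≈ 81.67°.
Law of sines gives q = r·sin Q/sin R ≈ 176.46.
Median from R: ½√(2·p² + 2·q² − r²) ≈ 112.2.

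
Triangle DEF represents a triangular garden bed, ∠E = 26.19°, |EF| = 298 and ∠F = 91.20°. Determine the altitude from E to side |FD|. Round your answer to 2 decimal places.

297.93

The third angle is ∠D = 180° − ∠E − ∠F = 62.61°.
Law of sines: |FD| = |EF|·sin E/sin D ≈ 148.13.
Law of sines: |DE| = |EF|·sin F/sin D ≈ 335.55.
Area = ½·|EF|·|FD|·sin F ≈ 22066.
The altitude from E has length 2·area/|FD| ≈ 297.93.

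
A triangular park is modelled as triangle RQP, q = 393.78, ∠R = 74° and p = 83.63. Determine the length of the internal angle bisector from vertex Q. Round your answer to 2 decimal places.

By the law of cosines, r² = q² + p² − 2·q·p·cos R = 1.439e+05, so r ≈ 379.34.
Law of cosines again: cos Q = (p² + r² − q²)/(2·p·r) ≈ -0.06567, so ∠Q ≈ 93.77°.
The bisector from Q has length 2·p·r·cos(∠Q/2)/(p+r) ≈ 93.671.

t_Q ≈ 93.67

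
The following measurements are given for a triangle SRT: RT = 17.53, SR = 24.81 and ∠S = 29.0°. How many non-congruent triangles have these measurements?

2

SR·sin S = 24.81·sin(29.0°) ≈ 12.03.
Since SR sin S < RT < SR (12.03 < 17.53 < 24.81), two triangles exist.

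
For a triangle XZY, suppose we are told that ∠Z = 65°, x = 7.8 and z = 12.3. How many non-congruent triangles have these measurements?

1

x·sin Z = 7.8·sin(65°) ≈ 7.069.
Since z ≥ x, exactly one triangle exists.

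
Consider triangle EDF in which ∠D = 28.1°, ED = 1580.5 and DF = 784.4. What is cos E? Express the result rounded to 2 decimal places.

By the law of cosines, FE² = ED² + DF² − 2·ED·DF·cos D = 9.2604e+05, so FE ≈ 962.31.
Law of cosines again: cos E = (FE² + ED² − DF²)/(2·FE·ED) ≈ 0.92336, so ∠E ≈ 22.58°.

0.92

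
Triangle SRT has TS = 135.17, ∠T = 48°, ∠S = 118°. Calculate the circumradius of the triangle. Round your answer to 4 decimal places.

279.3670

The third angle is ∠R = 180° − ∠T − ∠S = 14.00°.
Law of sines: RT = TS·sin S/sin R ≈ 493.33.
Law of sines: SR = TS·sin T/sin R ≈ 415.22.
Circumradius = TS/(2 sin R) ≈ 279.37.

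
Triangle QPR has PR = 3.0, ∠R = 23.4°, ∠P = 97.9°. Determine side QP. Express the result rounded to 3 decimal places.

The third angle is ∠Q = 180° − ∠P − ∠R = 58.70°.
Law of sines: QP = PR·sin R/sin Q ≈ 1.3944.

1.394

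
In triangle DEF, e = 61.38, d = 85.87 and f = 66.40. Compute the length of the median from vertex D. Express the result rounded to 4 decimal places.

Median from D: ½√(2·e² + 2·f² − d²) ≈ 47.38.

47.3795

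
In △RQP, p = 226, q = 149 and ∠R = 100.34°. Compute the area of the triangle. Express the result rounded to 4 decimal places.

16563.5666

Area = ½·q·p·sin R ≈ 16564.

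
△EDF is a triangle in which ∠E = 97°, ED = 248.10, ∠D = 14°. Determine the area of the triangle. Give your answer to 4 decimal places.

7915.8523

The third angle is ∠F = 180° − ∠E − ∠D = 69.00°.
Law of sines: DF = ED·sin E/sin F ≈ 263.77.
Law of sines: FE = ED·sin D/sin F ≈ 64.291.
Area = ½·ED·DF·sin D ≈ 7915.9.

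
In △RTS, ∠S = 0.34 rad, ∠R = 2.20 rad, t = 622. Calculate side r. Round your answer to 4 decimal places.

The third angle is ∠T = π − ∠S − ∠R = 0.602 rad.
Law of sines: r = t·sin R/sin T ≈ 888.56.

888.5577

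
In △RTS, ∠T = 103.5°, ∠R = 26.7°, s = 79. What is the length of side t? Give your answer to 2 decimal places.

The third angle is ∠S = 180° − ∠R − ∠T = 49.80°.
Law of sines: t = s·sin T/sin S ≈ 100.57.

100.57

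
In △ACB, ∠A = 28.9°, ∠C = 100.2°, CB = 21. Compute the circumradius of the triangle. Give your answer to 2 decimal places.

R ≈ 21.73

The third angle is ∠B = 180° − ∠A − ∠C = 50.90°.
Law of sines: BA = CB·sin C/sin A ≈ 42.766.
Law of sines: AC = CB·sin B/sin A ≈ 33.721.
Circumradius = CB/(2 sin A) ≈ 21.726.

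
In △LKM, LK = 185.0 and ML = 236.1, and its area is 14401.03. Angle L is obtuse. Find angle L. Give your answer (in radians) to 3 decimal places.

From area = ½·ML·LK·sin L, we get sin L = 2·area/(ML·LK) ≈ 0.65941.
Taking the obtuse solution, ∠L ≈ 2.422 rad.

∠L ≈ 2.422 rad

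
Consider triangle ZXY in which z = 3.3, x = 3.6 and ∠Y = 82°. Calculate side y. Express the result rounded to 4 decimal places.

By the law of cosines, y² = z² + x² − 2·z·x·cos Y = 20.543, so y ≈ 4.5325.

4.5325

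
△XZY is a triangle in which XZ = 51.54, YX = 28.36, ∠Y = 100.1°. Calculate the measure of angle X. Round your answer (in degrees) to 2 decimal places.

∠X ≈ 47.10°

Law of sines: sin Z = YX·sin Y/XZ ≈ 0.54173.
Since XZ ≥ YX, only the acute value applies: ∠Z ≈ 32.80°.
Then ∠X = 180° − ∠Y − ∠Z ≈ 47.10°.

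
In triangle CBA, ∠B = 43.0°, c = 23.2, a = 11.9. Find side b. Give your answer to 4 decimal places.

By the law of cosines, b² = a² + c² − 2·a·c·cos B = 276.03, so b ≈ 16.614.

16.6140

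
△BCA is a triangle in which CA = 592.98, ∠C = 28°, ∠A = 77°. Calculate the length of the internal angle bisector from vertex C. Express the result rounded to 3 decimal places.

t_C ≈ 577.870

The third angle is ∠B = 180° − ∠C − ∠A = 75.00°.
Law of sines: AB = CA·sin C/sin B ≈ 288.21.
Law of sines: BC = CA·sin A/sin B ≈ 598.16.
The bisector from C has length 2·BC·CA·cos(∠C/2)/(BC+CA) ≈ 577.87.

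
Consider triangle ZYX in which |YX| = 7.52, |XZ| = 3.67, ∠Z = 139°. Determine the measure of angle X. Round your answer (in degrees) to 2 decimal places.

Law of sines: sin Y = |XZ|·sin Z/|YX| ≈ 0.32018.
Since |YX| ≥ |XZ|, only the acute value applies: ∠Y ≈ 18.67°.
Then ∠X = 180° − ∠Z − ∠Y ≈ 22.33°.

22.33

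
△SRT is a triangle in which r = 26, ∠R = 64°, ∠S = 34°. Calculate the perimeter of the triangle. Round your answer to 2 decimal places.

70.82

The third angle is ∠T = 180° − ∠S − ∠R = 82.00°.
Law of sines: s = r·sin S/sin R ≈ 16.176.
Law of sines: t = r·sin T/sin R ≈ 28.646.
Semiperimeter p = (16.176+26+28.646)/2 = 35.411.
Perimeter = 16.176 + 26 + 28.646 = 70.822.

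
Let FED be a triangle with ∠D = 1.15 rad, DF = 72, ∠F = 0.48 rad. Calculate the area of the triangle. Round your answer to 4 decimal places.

area ≈ 1094.4335

The third angle is ∠E = π − ∠D − ∠F = 1.512 rad.
Law of sines: ED = DF·sin F/sin E ≈ 33.306.
Law of sines: FE = DF·sin D/sin E ≈ 65.834.
Area = ½·DF·ED·sin D ≈ 1094.4.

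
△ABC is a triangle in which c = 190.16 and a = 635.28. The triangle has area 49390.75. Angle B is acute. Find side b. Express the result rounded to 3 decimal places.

From area = ½·c·a·sin B, we get sin B = 2·area/(c·a) ≈ 0.81769.
Taking the acute solution, ∠B ≈ 54.85°.
Law of cosines then gives b ≈ 548.32.

548.323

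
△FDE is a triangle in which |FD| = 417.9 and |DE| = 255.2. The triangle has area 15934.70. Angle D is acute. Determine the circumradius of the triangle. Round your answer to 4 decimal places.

From area = ½·|FD|·|DE|·sin D, we get sin D = 2·area/(|FD|·|DE|) ≈ 0.29883.
Taking the acute solution, ∠D ≈ 0.303 rad.
Law of cosines then gives |EF| ≈ 190.31.
Circumradius = |EF|/(2 sin D) ≈ 318.43.

318.4255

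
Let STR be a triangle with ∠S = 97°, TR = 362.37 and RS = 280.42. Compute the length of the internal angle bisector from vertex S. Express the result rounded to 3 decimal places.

Law of sines: sin T = RS·sin S/TR ≈ 0.76808.
Since TR ≥ RS, only the acute value applies: ∠T ≈ 50.18°.
Then ∠R = 180° − ∠S − ∠T ≈ 32.82°.
Law of sines gives ST = TR·sin R/sin S ≈ 197.87.
The bisector from S has length 2·RS·ST·cos(∠S/2)/(RS+ST) ≈ 153.74.

t_S ≈ 153.742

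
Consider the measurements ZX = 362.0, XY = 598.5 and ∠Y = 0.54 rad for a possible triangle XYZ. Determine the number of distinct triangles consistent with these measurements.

2

XY·sin Y = 598.5·sin(0.54 rad) ≈ 307.7.
Since XY sin Y < ZX < XY (307.7 < 362.0 < 598.5), two triangles exist.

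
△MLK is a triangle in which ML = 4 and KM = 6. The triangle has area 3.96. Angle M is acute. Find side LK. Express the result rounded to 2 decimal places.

From area = ½·KM·ML·sin M, we get sin M = 2·area/(KM·ML) ≈ 0.33000.
Taking the acute solution, ∠M ≈ 19.27°.
Law of cosines then gives LK ≈ 2.5863.

2.59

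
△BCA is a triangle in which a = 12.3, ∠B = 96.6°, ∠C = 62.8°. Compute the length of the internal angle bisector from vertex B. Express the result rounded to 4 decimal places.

11.7260

The third angle is ∠A = 180° − ∠B − ∠C = 20.60°.
Law of sines: b = a·sin B/sin A ≈ 34.727.
Law of sines: c = a·sin C/sin A ≈ 31.093.
The bisector from B has length 2·c·a·cos(∠B/2)/(c+a) ≈ 11.726.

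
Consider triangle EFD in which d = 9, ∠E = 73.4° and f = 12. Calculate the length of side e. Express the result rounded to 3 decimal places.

By the law of cosines, e² = f² + d² − 2·f·d·cos E = 163.29, so e ≈ 12.779.

12.779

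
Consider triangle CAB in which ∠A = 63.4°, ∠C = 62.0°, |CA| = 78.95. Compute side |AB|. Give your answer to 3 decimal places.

85.519

The third angle is ∠B = 180° − ∠C − ∠A = 54.60°.
Law of sines: |AB| = |CA|·sin C/sin B ≈ 85.519.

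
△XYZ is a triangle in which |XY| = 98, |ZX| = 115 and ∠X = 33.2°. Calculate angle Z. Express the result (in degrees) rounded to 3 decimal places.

∠Z ≈ 58.412°

By the law of cosines, |YZ|² = |ZX|² + |XY|² − 2·|ZX|·|XY|·cos X = 3968.3, so |YZ| ≈ 62.995.
Law of cosines again: cos Z = (|YZ|² + |ZX|² − |XY|²)/(2·|YZ|·|ZX|) ≈ 0.52381, so ∠Z ≈ 58.41°.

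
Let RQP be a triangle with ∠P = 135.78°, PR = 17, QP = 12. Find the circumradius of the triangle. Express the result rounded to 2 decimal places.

19.31

By the law of cosines, RQ² = QP² + PR² − 2·QP·PR·cos P = 725.4, so RQ ≈ 26.933.
Area = ½·QP·PR·sin P ≈ 71.136.
Circumradius = RQ/(2 sin P) ≈ 19.309.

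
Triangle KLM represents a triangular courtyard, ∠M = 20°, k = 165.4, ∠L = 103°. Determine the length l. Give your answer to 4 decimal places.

192.1622

The third angle is ∠K = 180° − ∠L − ∠M = 57.00°.
Law of sines: l = k·sin L/sin K ≈ 192.16.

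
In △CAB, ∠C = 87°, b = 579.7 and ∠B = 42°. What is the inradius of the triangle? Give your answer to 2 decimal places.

The third angle is ∠A = 180° − ∠B − ∠C = 51.00°.
Law of sines: c = b·sin C/sin B ≈ 865.16.
Law of sines: a = b·sin A/sin B ≈ 673.28.
Area = ½·b·c·sin A ≈ 1.9488e+05.
Semiperimeter s = (865.16+673.28+579.7)/2 = 1059.1.
Inradius = area/s = 1.9488e+05/1059.1 ≈ 184.01.

r ≈ 184.01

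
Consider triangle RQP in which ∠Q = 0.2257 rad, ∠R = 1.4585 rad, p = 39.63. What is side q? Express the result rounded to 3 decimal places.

The third angle is ∠P = π − ∠R − ∠Q = 1.4574 rad.
Law of sines: q = p·sin Q/sin P ≈ 8.9261.

8.926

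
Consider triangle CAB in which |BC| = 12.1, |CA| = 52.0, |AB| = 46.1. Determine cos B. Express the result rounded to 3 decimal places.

-0.388

By the law of cosines, cos B = (|AB|² + |BC|² − |CA|²) / (2·|AB|·|BC|) ≈ -0.38757, so ∠B ≈ 1.9688 rad.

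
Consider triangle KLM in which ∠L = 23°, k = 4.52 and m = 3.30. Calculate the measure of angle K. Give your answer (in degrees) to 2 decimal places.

By the law of cosines, l² = m² + k² − 2·m·k·cos L = 3.8599, so l ≈ 1.9647.
Law of cosines again: cos K = (l² + m² − k²)/(2·l·m) ≈ -0.43808, so ∠K ≈ 115.98°.

∠K ≈ 115.98°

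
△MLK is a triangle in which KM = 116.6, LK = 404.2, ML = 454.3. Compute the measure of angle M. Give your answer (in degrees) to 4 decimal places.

∠M ≈ 57.7028°

By the law of cosines, cos M = (KM² + ML² − LK²) / (2·KM·ML) ≈ 0.53431, so ∠M ≈ 57.70°.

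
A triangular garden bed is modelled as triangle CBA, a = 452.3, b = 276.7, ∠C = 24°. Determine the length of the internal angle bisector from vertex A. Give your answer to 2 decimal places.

By the law of cosines, c² = b² + a² − 2·b·a·cos C = 52475, so c ≈ 229.07.
Law of cosines again: cos A = (c² + b² − a²)/(2·c·b) ≈ -0.59586, so ∠A ≈ 126.57°.
The bisector from A has length 2·c·b·cos(∠A/2)/(c+b) ≈ 112.67.

112.67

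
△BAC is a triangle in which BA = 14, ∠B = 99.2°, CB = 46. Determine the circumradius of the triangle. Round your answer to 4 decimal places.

By the law of cosines, AC² = CB² + BA² − 2·CB·BA·cos B = 2517.9, so AC ≈ 50.179.
Area = ½·CB·BA·sin B ≈ 317.86.
Circumradius = AC/(2 sin B) ≈ 25.416.

R ≈ 25.4164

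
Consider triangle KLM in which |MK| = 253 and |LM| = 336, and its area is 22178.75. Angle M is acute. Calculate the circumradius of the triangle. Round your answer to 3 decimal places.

From area = ½·|LM|·|MK|·sin M, we get sin M = 2·area/(|LM|·|MK|) ≈ 0.52180.
Taking the acute solution, ∠M ≈ 31.45°.
Law of cosines then gives |KL| ≈ 178.52.
Circumradius = |KL|/(2 sin M) ≈ 171.06.

R ≈ 171.063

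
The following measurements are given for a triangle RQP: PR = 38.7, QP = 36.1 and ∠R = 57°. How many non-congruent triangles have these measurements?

PR·sin R = 38.7·sin(57°) ≈ 32.46.
Since PR sin R < QP < PR (32.46 < 36.1 < 38.7), two triangles exist.

2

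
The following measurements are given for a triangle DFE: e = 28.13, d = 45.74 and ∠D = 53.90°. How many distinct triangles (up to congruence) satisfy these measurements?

e·sin D = 28.13·sin(53.90°) ≈ 22.73.
Since d ≥ e, exactly one triangle exists.

1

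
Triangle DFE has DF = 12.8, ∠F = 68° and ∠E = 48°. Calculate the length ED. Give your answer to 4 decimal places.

The third angle is ∠D = 180° − ∠F − ∠E = 64.00°.
Law of sines: ED = DF·sin F/sin E ≈ 15.97.

15.9699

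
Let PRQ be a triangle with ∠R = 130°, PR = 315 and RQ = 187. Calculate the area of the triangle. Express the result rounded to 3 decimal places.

Area = ½·PR·RQ·sin R ≈ 22562.

22561.924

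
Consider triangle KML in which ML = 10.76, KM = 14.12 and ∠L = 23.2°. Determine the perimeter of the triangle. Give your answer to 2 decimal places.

Law of sines: sin K = ML·sin L/KM ≈ 0.30020.
Since KM ≥ ML, only the acute value applies: ∠K ≈ 17.47°.
Then ∠M = 180° − ∠L − ∠K ≈ 139.33°.
Law of sines gives LK = KM·sin M/sin L ≈ 23.359.
Semiperimeter s = (10.76+23.359+14.12)/2 = 24.119.
Perimeter = 10.76 + 23.359 + 14.12 = 48.239.

perimeter ≈ 48.24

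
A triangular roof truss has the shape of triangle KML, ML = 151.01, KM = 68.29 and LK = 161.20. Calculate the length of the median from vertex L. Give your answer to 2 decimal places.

Median from L: ½√(2·ML² + 2·LK² − KM²) ≈ 152.41.

m_L ≈ 152.41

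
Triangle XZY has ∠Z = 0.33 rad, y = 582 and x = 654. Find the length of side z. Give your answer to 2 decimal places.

By the law of cosines, z² = y² + x² − 2·y·x·cos Z = 46260, so z ≈ 215.08.

215.08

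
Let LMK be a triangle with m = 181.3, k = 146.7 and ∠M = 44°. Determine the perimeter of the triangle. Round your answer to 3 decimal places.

perimeter ≈ 583.476

Law of sines: sin K = k·sin M/m ≈ 0.56209.
Since m ≥ k, only the acute value applies: ∠K ≈ 34.20°.
Then ∠L = 180° − ∠M − ∠K ≈ 101.80°.
Law of sines gives l = m·sin L/sin M ≈ 255.48.
Semiperimeter s = (255.48+181.3+146.7)/2 = 291.74.
Perimeter = 255.48 + 181.3 + 146.7 = 583.48.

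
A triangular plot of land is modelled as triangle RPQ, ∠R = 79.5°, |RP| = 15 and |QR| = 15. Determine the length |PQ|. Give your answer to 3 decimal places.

19.183

By the law of cosines, |PQ|² = |QR|² + |RP|² − 2·|QR|·|RP|·cos R = 367.99, so |PQ| ≈ 19.183.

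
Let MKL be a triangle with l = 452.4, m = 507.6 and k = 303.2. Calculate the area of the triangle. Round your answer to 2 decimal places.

area ≈ 67889.48

Semiperimeter s = (507.6 + 303.2 + 452.4)/2 = 631.6.
Heron's formula: area = √(631.6·124·328.4·179.2) ≈ 67889.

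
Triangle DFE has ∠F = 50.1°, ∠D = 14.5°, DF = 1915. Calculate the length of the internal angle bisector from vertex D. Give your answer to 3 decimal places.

t_D ≈ 1744.837

The third angle is ∠E = 180° − ∠D − ∠F = 115.40°.
Law of sines: FE = DF·sin D/sin E ≈ 530.79.
Law of sines: ED = DF·sin F/sin E ≈ 1626.3.
The bisector from D has length 2·ED·DF·cos(∠D/2)/(ED+DF) ≈ 1744.8.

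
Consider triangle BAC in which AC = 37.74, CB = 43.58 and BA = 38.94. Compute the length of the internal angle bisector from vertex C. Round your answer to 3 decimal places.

t_C ≈ 35.603

By the law of cosines, cos C = (AC² + CB² − BA²) / (2·AC·CB) ≈ 0.54940, so ∠C ≈ 56.67°.
The bisector from C has length 2·AC·CB·cos(∠C/2)/(AC+CB) ≈ 35.603.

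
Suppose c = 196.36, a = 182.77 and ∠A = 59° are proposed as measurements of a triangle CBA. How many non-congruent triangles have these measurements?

2

c·sin A = 196.36·sin(59°) ≈ 168.3.
Since c sin A < a < c (168.3 < 182.77 < 196.36), two triangles exist.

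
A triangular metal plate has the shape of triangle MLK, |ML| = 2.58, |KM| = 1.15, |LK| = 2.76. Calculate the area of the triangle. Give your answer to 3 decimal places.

Semiperimeter s = (2.76 + 1.15 + 2.58)/2 = 3.245.
Heron's formula: area = √(3.245·0.485·2.095·0.665) ≈ 1.4807.

1.481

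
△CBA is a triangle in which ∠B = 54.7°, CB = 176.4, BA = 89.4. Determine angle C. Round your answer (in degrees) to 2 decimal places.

By the law of cosines, AC² = CB² + BA² − 2·CB·BA·cos B = 20884, so AC ≈ 144.51.
Law of cosines again: cos C = (AC² + CB² − BA²)/(2·AC·CB) ≈ 0.86318, so ∠C ≈ 30.32°.

∠C ≈ 30.32°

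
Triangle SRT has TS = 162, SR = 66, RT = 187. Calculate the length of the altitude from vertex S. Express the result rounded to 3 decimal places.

h_S ≈ 55.970

Semiperimeter s = (187 + 162 + 66)/2 = 207.5.
Heron's formula: area = √(207.5·20.5·45.5·141.5) ≈ 5233.2.
The altitude from S has length 2·area/RT ≈ 55.97.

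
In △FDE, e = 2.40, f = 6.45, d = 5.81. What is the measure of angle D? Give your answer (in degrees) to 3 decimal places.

By the law of cosines, cos D = (e² + f² − d²) / (2·e·f) ≈ 0.43948, so ∠D ≈ 63.93°.

∠D ≈ 63.929°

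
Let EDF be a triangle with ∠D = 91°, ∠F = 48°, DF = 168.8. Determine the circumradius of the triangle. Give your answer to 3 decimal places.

128.647

The third angle is ∠E = 180° − ∠D − ∠F = 41.00°.
Law of sines: FE = DF·sin D/sin E ≈ 257.25.
Law of sines: ED = DF·sin F/sin E ≈ 191.21.
Circumradius = DF/(2 sin E) ≈ 128.65.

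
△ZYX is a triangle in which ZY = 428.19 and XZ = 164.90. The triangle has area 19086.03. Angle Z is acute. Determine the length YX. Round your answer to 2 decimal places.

From area = ½·XZ·ZY·sin Z, we get sin Z = 2·area/(XZ·ZY) ≈ 0.54062.
Taking the acute solution, ∠Z ≈ 32.73°.
Law of cosines then gives YX ≈ 302.88.

302.88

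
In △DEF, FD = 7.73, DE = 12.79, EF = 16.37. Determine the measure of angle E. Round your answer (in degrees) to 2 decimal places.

By the law of cosines, cos E = (DE² + EF² − FD²) / (2·DE·EF) ≈ 0.88791, so ∠E ≈ 27.39°.

∠E ≈ 27.39°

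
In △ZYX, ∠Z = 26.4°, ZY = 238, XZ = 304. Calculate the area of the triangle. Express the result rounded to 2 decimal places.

Area = ½·XZ·ZY·sin Z ≈ 16085.

16085.12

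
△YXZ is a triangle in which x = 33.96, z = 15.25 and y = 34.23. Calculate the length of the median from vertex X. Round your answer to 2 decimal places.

Median from X: ½√(2·z² + 2·y² − x²) ≈ 20.342.

20.34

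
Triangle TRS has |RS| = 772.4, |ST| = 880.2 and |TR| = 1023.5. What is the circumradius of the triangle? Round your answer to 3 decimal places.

526.908

By the law of cosines, cos T = (|ST|² + |TR|² − |RS|²) / (2·|ST|·|TR|) ≈ 0.68028, so ∠T ≈ 47.13°.
Circumradius = |RS|/(2 sin T) ≈ 526.91.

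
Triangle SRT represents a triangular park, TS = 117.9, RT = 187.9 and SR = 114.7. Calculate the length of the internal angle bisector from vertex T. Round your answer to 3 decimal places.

By the law of cosines, cos T = (RT² + TS² − SR²) / (2·RT·TS) ≈ 0.81366, so ∠T ≈ 35.54°.
The bisector from T has length 2·RT·TS·cos(∠T/2)/(RT+TS) ≈ 137.97.

t_T ≈ 137.974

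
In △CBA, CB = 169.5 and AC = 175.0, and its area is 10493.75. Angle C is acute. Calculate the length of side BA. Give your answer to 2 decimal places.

From area = ½·AC·CB·sin C, we get sin C = 2·area/(AC·CB) ≈ 0.70754.
Taking the acute solution, ∠C ≈ 45.04°.
Law of cosines then gives BA ≈ 132.03.

132.03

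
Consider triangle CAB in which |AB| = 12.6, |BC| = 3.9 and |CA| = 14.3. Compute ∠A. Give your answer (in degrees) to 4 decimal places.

By the law of cosines, cos A = (|CA|² + |AB|² − |BC|²) / (2·|CA|·|AB|) ≈ 0.96581, so ∠A ≈ 15.03°.

15.0252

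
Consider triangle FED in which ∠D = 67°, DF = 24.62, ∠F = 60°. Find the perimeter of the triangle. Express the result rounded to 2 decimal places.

79.69

The third angle is ∠E = 180° − ∠D − ∠F = 53.00°.
Law of sines: ED = DF·sin F/sin E ≈ 26.697.
Law of sines: FE = DF·sin D/sin E ≈ 28.377.
Semiperimeter s = (26.697+24.62+28.377)/2 = 39.847.
Perimeter = 26.697 + 24.62 + 28.377 = 79.694.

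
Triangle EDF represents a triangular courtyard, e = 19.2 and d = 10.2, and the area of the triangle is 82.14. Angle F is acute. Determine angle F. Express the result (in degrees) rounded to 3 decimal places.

From area = ½·e·d·sin F, we get sin F = 2·area/(e·d) ≈ 0.83885.
Taking the acute solution, ∠F ≈ 57.02°.

57.019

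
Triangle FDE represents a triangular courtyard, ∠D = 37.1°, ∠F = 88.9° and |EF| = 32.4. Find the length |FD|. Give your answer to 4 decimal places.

43.4546

The third angle is ∠E = 180° − ∠F − ∠D = 54.00°.
Law of sines: |FD| = |EF|·sin E/sin D ≈ 43.455.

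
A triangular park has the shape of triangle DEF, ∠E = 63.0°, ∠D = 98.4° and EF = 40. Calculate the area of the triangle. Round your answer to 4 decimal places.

229.8213

The third angle is ∠F = 180° − ∠D − ∠E = 18.60°.
Law of sines: FD = EF·sin E/sin D ≈ 36.027.
Law of sines: DE = EF·sin F/sin D ≈ 12.897.
Area = ½·EF·FD·sin F ≈ 229.82.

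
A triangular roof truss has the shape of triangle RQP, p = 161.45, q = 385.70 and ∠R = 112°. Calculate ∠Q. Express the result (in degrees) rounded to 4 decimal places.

49.4534

By the law of cosines, r² = q² + p² − 2·q·p·cos R = 2.2149e+05, so r ≈ 470.62.
Law of cosines again: cos Q = (p² + r² − q²)/(2·p·r) ≈ 0.65007, so ∠Q ≈ 49.45°.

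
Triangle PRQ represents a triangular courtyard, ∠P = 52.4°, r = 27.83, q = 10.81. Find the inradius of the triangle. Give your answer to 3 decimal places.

By the law of cosines, p² = r² + q² − 2·r·q·cos P = 524.25, so p ≈ 22.897.
Area = ½·r·q·sin P ≈ 119.18.
Semiperimeter s = (22.897+27.83+10.81)/2 = 30.768.
Inradius = area/s = 119.18/30.768 ≈ 3.8734.

3.873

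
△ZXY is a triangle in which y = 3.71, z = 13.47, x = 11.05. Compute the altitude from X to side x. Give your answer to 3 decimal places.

3.084

Semiperimeter s = (13.47 + 11.05 + 3.71)/2 = 14.115.
Heron's formula: area = √(14.115·0.645·3.065·10.405) ≈ 17.039.
The altitude from X has length 2·area/x ≈ 3.0841.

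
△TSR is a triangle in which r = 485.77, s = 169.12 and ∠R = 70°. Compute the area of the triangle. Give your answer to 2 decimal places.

area ≈ 41071.60

Law of sines: sin S = s·sin R/r ≈ 0.32715.
Since r ≥ s, only the acute value applies: ∠S ≈ 19.10°.
Then ∠T = 180° − ∠R − ∠S ≈ 90.90°.
Law of sines gives t = r·sin T/sin R ≈ 516.88.
Area = ½·r·s·sin T ≈ 41072.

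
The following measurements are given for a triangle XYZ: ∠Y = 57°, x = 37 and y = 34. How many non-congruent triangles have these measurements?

2

x·sin Y = 37·sin(57°) ≈ 31.03.
Since x sin Y < y < x (31.03 < 34 < 37), two triangles exist.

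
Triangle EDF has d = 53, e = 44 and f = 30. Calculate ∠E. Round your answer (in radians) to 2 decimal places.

By the law of cosines, cos E = (d² + f² − e²) / (2·d·f) ≈ 0.55755, so ∠E ≈ 0.979 rad.

∠E ≈ 0.98 rad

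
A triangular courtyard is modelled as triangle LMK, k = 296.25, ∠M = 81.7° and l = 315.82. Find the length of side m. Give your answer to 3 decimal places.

400.617

By the law of cosines, m² = k² + l² − 2·k·l·cos M = 1.6049e+05, so m ≈ 400.62.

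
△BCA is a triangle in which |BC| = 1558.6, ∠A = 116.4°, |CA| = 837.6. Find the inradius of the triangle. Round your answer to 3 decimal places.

Law of sines: sin B = |CA|·sin A/|BC| ≈ 0.48136.
Since |BC| ≥ |CA|, only the acute value applies: ∠B ≈ 28.77°.
Then ∠C = 180° − ∠A − ∠B ≈ 34.83°.
Law of sines gives |AB| = |BC|·sin C/sin A ≈ 993.72.
Area = ½·|BC|·|CA|·sin C ≈ 3.7277e+05.
Semiperimeter s = (837.6+993.72+1558.6)/2 = 1695.
Inradius = area/s = 3.7277e+05/1695 ≈ 219.93.

r ≈ 219.928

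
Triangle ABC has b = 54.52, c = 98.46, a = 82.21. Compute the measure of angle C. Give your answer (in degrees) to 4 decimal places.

By the law of cosines, cos C = (a² + b² − c²) / (2·a·b) ≈ 0.00408, so ∠C ≈ 89.77°.

89.7664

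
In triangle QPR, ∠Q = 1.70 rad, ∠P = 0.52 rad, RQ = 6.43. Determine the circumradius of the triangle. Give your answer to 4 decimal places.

The third angle is ∠R = π − ∠Q − ∠P = 0.922 rad.
Law of sines: PR = RQ·sin Q/sin P ≈ 12.833.
Law of sines: QP = RQ·sin R/sin P ≈ 10.308.
Circumradius = RQ/(2 sin P) ≈ 6.4704.

6.4704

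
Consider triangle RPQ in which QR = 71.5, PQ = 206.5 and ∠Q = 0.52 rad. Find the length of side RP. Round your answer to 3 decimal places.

148.756

By the law of cosines, RP² = PQ² + QR² − 2·PQ·QR·cos Q = 22128, so RP ≈ 148.76.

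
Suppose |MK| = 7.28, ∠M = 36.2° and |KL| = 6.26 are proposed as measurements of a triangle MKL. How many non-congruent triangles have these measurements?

|MK|·sin M = 7.28·sin(36.2°) ≈ 4.3.
Since |MK| sin M < |KL| < |MK| (4.3 < 6.26 < 7.28), two triangles exist.

2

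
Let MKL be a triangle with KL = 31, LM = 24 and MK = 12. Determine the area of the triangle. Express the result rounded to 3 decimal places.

Semiperimeter s = (31 + 24 + 12)/2 = 33.5.
Heron's formula: area = √(33.5·2.5·9.5·21.5) ≈ 130.79.

130.790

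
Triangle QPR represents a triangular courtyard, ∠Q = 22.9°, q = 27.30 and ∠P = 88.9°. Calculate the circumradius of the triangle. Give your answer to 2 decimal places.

35.08

The third angle is ∠R = 180° − ∠Q − ∠P = 68.20°.
Law of sines: p = q·sin P/sin Q ≈ 70.145.
Law of sines: r = q·sin R/sin Q ≈ 65.14.
Circumradius = q/(2 sin Q) ≈ 35.079.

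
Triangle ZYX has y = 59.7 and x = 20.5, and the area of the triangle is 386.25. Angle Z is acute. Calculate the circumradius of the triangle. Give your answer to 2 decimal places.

R ≈ 36.18

From area = ½·y·x·sin Z, we get sin Z = 2·area/(y·x) ≈ 0.63120.
Taking the acute solution, ∠Z ≈ 39.14°.
Law of cosines then gives z ≈ 45.671.
Circumradius = z/(2 sin Z) ≈ 36.178.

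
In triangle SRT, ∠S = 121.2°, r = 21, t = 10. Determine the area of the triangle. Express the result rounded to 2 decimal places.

Area = ½·r·t·sin S ≈ 89.813.

area ≈ 89.81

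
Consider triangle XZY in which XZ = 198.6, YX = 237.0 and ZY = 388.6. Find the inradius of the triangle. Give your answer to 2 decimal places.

r ≈ 46.17

Semiperimeter s = (388.6 + 237 + 198.6)/2 = 412.1.
Heron's formula: area = √(412.1·23.5·175.1·213.5) ≈ 19027.
Inradius = area/s = 19027/412.1 ≈ 46.172.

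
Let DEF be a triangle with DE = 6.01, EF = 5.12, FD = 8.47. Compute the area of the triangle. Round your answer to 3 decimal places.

Semiperimeter s = (5.12 + 8.47 + 6.01)/2 = 9.8.
Heron's formula: area = √(9.8·4.68·1.33·3.79) ≈ 15.205.

area ≈ 15.205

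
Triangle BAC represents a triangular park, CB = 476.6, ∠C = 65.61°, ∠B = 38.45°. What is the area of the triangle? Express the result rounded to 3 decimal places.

The third angle is ∠A = 180° − ∠C − ∠B = 75.94°.
Law of sines: AC = CB·sin B/sin A ≈ 305.52.
Law of sines: BA = CB·sin C/sin A ≈ 447.47.
Area = ½·CB·AC·sin C ≈ 66307.

66307.432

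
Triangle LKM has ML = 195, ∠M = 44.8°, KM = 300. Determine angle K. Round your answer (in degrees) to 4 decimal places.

By the law of cosines, LK² = KM² + ML² − 2·KM·ML·cos M = 45005, so LK ≈ 212.14.
Law of cosines again: cos K = (LK² + KM² − ML²)/(2·LK·KM) ≈ 0.76190, so ∠K ≈ 40.37°.

∠K ≈ 40.3676°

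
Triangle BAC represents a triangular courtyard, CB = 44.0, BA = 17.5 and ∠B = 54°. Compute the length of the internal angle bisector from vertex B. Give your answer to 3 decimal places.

22.311

By the law of cosines, AC² = CB² + BA² − 2·CB·BA·cos B = 1337.1, so AC ≈ 36.566.
The bisector from B has length 2·CB·BA·cos(∠B/2)/(CB+BA) ≈ 22.311.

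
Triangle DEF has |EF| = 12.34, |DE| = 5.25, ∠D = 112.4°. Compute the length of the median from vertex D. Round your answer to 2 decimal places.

m_D ≈ 4.40

Law of sines: sin F = |DE|·sin D/|EF| ≈ 0.39334.
Since |EF| ≥ |DE|, only the acute value applies: ∠F ≈ 23.16°.
Then ∠E = 180° − ∠D − ∠F ≈ 44.44°.
Law of sines gives |FD| = |EF|·sin E/sin D ≈ 9.3447.
Median from D: ½√(2·|FD|² + 2·|DE|² − |EF|²) ≈ 4.4016.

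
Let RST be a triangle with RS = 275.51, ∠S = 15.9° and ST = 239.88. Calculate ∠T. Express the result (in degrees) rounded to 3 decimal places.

∠T ≈ 108.387°

By the law of cosines, TR² = RS² + ST² − 2·RS·ST·cos S = 6326.5, so TR ≈ 79.539.
Law of cosines again: cos T = (ST² + TR² − RS²)/(2·ST·TR) ≈ -0.31543, so ∠T ≈ 108.39°.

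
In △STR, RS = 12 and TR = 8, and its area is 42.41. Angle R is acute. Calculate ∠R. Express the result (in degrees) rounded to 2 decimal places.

62.07

From area = ½·TR·RS·sin R, we get sin R = 2·area/(TR·RS) ≈ 0.88354.
Taking the acute solution, ∠R ≈ 62.07°.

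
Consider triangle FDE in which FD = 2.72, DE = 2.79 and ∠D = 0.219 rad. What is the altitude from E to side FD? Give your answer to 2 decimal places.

h_E ≈ 0.61

By the law of cosines, EF² = FD² + DE² − 2·FD·DE·cos D = 0.36741, so EF ≈ 0.60615.
Area = ½·FD·DE·sin D ≈ 0.82435.
The altitude from E has length 2·area/FD ≈ 0.60614.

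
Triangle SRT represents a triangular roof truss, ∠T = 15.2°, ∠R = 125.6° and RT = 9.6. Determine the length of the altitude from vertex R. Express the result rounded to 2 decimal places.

The third angle is ∠S = 180° − ∠R − ∠T = 39.20°.
Law of sines: TS = RT·sin R/sin S ≈ 12.35.
Law of sines: SR = RT·sin T/sin S ≈ 3.9824.
Area = ½·RT·TS·sin T ≈ 15.543.
The altitude from R has length 2·area/TS ≈ 2.517.

2.52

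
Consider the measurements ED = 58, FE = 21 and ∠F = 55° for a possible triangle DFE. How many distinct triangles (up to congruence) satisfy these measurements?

1

FE·sin F = 21·sin(55°) ≈ 17.2.
Since ED ≥ FE, exactly one triangle exists.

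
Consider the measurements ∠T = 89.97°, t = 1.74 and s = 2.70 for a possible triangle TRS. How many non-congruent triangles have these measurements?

s·sin T = 2.70·sin(89.97°) ≈ 2.7.
Since t = 1.74 < 2.7 = s sin T, no triangle exists.

0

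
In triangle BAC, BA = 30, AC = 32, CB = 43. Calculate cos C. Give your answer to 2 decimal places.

cos C ≈ 0.72

By the law of cosines, cos C = (AC² + CB² − BA²) / (2·AC·CB) ≈ 0.71693, so ∠C ≈ 44.20°.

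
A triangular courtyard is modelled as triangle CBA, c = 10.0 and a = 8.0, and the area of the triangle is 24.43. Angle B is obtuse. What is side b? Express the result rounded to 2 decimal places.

17.05

From area = ½·a·c·sin B, we get sin B = 2·area/(a·c) ≈ 0.61075.
Taking the obtuse solution, ∠B ≈ 142.36°.
Law of cosines then gives b ≈ 17.05.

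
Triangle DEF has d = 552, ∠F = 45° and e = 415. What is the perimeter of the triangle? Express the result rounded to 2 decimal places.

1358.10

By the law of cosines, f² = d² + e² − 2·d·e·cos F = 1.5296e+05, so f ≈ 391.1.
Semiperimeter s = (552+415+391.1)/2 = 679.05.
Perimeter = 552 + 415 + 391.1 = 1358.1.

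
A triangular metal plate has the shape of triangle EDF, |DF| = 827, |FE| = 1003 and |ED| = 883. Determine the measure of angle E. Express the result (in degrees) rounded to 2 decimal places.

∠E ≈ 51.54°

By the law of cosines, cos E = (|FE|² + |ED|² − |DF|²) / (2·|FE|·|ED|) ≈ 0.62201, so ∠E ≈ 51.54°.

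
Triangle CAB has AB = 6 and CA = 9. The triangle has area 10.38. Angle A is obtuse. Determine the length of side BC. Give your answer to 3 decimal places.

14.721

From area = ½·CA·AB·sin A, we get sin A = 2·area/(CA·AB) ≈ 0.38444.
Taking the obtuse solution, ∠A ≈ 157.39°.
Law of cosines then gives BC ≈ 14.721.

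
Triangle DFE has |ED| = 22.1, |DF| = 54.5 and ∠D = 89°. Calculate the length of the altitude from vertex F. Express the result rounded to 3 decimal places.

h_F ≈ 54.492

By the law of cosines, |FE|² = |ED|² + |DF|² − 2·|ED|·|DF|·cos D = 3416.6, so |FE| ≈ 58.452.
Area = ½·|ED|·|DF|·sin D ≈ 602.13.
The altitude from F has length 2·area/|ED| ≈ 54.492.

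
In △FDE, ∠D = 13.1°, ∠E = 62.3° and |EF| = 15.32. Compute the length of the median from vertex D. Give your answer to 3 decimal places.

The third angle is ∠F = 180° − ∠D − ∠E = 104.60°.
Law of sines: |DE| = |EF|·sin F/sin D ≈ 65.41.
Law of sines: |FD| = |EF|·sin E/sin D ≈ 59.846.
Median from D: ½√(2·|FD|² + 2·|DE|² − |EF|²) ≈ 62.22.

m_D ≈ 62.220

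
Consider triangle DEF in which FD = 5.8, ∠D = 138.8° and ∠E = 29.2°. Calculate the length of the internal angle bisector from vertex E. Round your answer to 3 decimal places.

t_E ≈ 3.636

The third angle is ∠F = 180° − ∠D − ∠E = 12.00°.
Law of sines: EF = FD·sin D/sin E ≈ 7.8309.
Law of sines: DE = FD·sin F/sin E ≈ 2.4718.
The bisector from E has length 2·DE·EF·cos(∠E/2)/(DE+EF) ≈ 3.6362.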